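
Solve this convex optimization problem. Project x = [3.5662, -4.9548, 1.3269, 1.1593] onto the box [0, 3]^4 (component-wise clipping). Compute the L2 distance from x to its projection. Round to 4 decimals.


Project each component onto [0, 3].
clip(3.5662) = 3.0, clip(-4.9548) = 0.0, clip(1.3269) = 1.3269, clip(1.1593) = 1.1593
Projection = [3.0, 0.0, 1.3269, 1.1593]
Squared diffs: [0.3206, 24.55, 0.0, 0.0]
Distance = sqrt(24.8706) = 4.987


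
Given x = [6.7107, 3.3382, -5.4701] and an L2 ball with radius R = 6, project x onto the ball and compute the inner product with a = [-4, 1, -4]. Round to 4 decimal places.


Step 1: Compute ||x|| (intermediates to 6 decimals).
||x|| = sqrt(6.7107^2 + 3.3382^2 + (-5.4701)^2) = 9.278958
Step 2: Project.
Since ||x|| > R, scale = R/||x|| = 6/9.278958 = 0.646624, proj(x) = scale * x
proj(x) = [4.3393, 2.15856, -3.537098]
Step 3: Dot product.
a^T * proj(x) = -4*4.3393 + 1*2.15856 - 4*(-3.537098) = -1.0502


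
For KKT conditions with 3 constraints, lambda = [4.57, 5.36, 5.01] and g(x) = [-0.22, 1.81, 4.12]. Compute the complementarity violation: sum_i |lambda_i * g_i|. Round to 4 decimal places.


KKT complementary slackness check:
lambda_1 * g_1 = 4.57 * -0.22 = -1.0054
lambda_2 * g_2 = 5.36 * 1.81 = 9.7016
lambda_3 * g_3 = 5.01 * 4.12 = 20.6412
Total violation = 1.0054 + 9.7016 + 20.6412 = 31.3482


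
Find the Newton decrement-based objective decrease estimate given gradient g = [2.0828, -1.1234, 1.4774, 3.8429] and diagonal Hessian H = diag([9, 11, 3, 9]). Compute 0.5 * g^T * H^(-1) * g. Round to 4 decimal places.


Step 1: H is diagonal, so H^(-1) * g = [0.2314, -0.1021, 0.4925, 0.427].
Step 2: g^T H^(-1) g = sum_i g_i^2 / H_ii
  = (2.0828)^2/9 + (-1.1234)^2/11 + (1.4774)^2/3 + (3.8429)^2/9
  = 0.482 + 0.1147 + 0.7276 + 1.6409 = 2.9652
Step 3: Objective decrease = 0.5 * g^T H^(-1) g = 1.4826


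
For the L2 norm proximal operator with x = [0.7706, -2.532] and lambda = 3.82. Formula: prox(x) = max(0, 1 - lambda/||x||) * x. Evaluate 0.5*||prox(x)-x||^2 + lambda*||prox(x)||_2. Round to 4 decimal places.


Step 1: Compute ||x||.
||x|| = 2.6467
Step 2: Compute scaling factor.
scale = max(0, 1 - 3.82/2.6467) = 0.0
Step 3: prox(x) = [0.0, -0.0]
||prox(x)|| = 0.0
Step 4: Proximal objective.
0.5*||prox-x||^2 = 3.5024
lambda*||prox|| = 0.0
Total = 3.5024


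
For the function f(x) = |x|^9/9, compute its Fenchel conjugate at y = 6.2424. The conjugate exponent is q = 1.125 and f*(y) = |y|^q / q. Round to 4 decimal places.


The conjugate exponent q satisfies 1/p + 1/q = 1.
p = 9, so q = 9/(9 - 1) = 1.125
|y|^q = 6.2424^1.125 = 7.8482
f*(6.2424) = 7.8482 / 1.125 = 6.9762


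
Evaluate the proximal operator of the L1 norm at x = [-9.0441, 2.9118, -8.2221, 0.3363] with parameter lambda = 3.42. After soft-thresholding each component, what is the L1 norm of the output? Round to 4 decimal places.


Soft-thresholding with lambda = 3.42:
prox(-9.0441) = sign(-9.0441)*max(|-9.0441| - 3.42, 0) = -5.6241
prox(2.9118) = sign(2.9118)*max(|2.9118| - 3.42, 0) = 0.0
prox(-8.2221) = sign(-8.2221)*max(|-8.2221| - 3.42, 0) = -4.8021
prox(0.3363) = sign(0.3363)*max(|0.3363| - 3.42, 0) = 0.0
prox(x) = [-5.6241, 0.0, -4.8021, 0.0]
||prox(x)||_1 = 5.6241 + 0.0 + 4.8021 + 0.0 = 10.4262


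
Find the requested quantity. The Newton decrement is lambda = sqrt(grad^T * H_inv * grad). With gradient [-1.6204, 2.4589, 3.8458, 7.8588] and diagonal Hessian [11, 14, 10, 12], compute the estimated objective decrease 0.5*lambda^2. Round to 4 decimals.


Step 1: H is diagonal, so H^(-1) * g = [-0.1473, 0.1756, 0.3846, 0.6549].
Step 2: g^T H^(-1) g = sum_i g_i^2 / H_ii
  = (-1.6204)^2/11 + (2.4589)^2/14 + (3.8458)^2/10 + (7.8588)^2/12
  = 0.2387 + 0.4319 + 1.479 + 5.1467 = 7.2963
Step 3: Objective decrease = 0.5 * g^T H^(-1) g = 3.6482


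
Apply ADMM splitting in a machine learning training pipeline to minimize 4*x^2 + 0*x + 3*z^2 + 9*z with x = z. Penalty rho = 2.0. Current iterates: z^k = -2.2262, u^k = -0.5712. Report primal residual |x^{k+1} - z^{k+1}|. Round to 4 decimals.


ADMM iteration with rho = 2.0, z^k = -2.2262, u^k = -0.5712
Step 1: x-update.
Minimize 4*x^2 + 0*x + (2.0/2)*(x + 2.2262 - 0.5712)^2
FOC: (2*4 + 2.0)*x = 0 + 2.0*(-2.2262 + 0.5712)
x^{k+1} = -0.331
Step 2: z-update.
Minimize 3*z^2 + 9*z + (2.0/2)*(-0.331 - z - 0.5712)^2
FOC: (2*3 + 2.0)*z = -9 + 2.0*(-0.331 - 0.5712)
z^{k+1} = -1.3506
Step 3: u-update.
u^{k+1} = -0.5712 - 0.331 + 1.3506 = 0.4484
Step 4: Primal residual = |-0.331 + 1.3506| = 1.0196


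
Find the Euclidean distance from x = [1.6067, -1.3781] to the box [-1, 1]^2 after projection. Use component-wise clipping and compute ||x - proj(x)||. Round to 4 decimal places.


Project each component onto [-1, 1].
clip(1.6067) = 1.0, clip(-1.3781) = -1.0
Projection = [1.0, -1.0]
Squared diffs: [0.3681, 0.143]
Distance = sqrt(0.5111) = 0.7149


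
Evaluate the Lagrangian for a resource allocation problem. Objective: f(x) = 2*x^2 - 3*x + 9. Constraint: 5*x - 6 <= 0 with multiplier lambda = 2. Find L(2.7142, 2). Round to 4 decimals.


Step 1: Evaluate f(x).
f(2.7142) = 2*2.7142^2 - 3*2.7142 + 9 = 15.5912
Step 2: Evaluate g(x).
g(2.7142) = 5*2.7142 - 6 = 7.571
Step 3: Compute Lagrangian.
L = 15.5912 + 2*7.571 = 30.7332


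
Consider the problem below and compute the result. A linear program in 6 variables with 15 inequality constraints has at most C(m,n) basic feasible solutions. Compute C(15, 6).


Each vertex corresponds to some choice of n active constraints out of m, so the number of vertices is at most C(m, n) = m! / (n!(m-n)!).
m = 15, n = 6
Numerator: 15 * 14 * 13 * 12 * 11 * 10
Denominator: 6! = 720
C(15, 6) = 5005


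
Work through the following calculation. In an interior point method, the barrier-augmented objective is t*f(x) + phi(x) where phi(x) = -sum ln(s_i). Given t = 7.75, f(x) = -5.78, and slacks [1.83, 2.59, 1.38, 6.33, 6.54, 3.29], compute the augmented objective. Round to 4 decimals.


Step 1: Compute log-barrier.
ln values: [0.6043, 0.9517, 0.3221, 1.8453, 1.8779, 1.1909]
phi = -(0.6043 + 0.9517 + 0.3221 + 1.8453 + 1.8779 + 1.1909) = -6.7922
Step 2: Compute augmented objective.
t*f(x) = 7.75*-5.78 = -44.795
Total = -44.795 - 6.7922 = -51.5872


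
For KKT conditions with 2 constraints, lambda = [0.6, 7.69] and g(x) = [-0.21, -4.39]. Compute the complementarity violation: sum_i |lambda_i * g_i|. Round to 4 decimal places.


KKT complementary slackness check:
lambda_1 * g_1 = 0.6 * -0.21 = -0.126
lambda_2 * g_2 = 7.69 * -4.39 = -33.7591
Total violation = 0.126 + 33.7591 = 33.8851


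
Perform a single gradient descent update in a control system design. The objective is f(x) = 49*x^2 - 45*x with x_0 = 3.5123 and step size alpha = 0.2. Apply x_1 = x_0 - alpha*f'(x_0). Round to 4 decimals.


We compute the gradient at x_0 and apply the update.
f'(x) = 98*x - 45
f'(3.5123) = 98*3.5123 - 45 = 299.2054
x_1 = 3.5123 - 0.2*299.2054 = -56.3288


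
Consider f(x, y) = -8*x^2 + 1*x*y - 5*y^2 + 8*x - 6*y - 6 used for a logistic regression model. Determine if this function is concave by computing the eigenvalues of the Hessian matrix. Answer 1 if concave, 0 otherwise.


The Hessian of f(x,y) = -8*x^2 + 1*x*y - 5*y^2 + 8*x - 6*y - 6 is:
H = [[-16, 1], [1, -10]]
Trace = -16 - 10 = -26
Determinant = -16*-10 - (1)^2 = 159
Discriminant = (-26)^2 - 4*159 = 40.0
Eigenvalues: lambda_1 = -16.1623, lambda_2 = -9.8377
The function is concave.

1


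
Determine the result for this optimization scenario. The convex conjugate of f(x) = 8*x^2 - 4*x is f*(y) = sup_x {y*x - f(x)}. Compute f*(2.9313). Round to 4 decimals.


f*(y) = sup_x {y*x - a*x^2 - b*x} = sup_x {(y-b)*x - a*x^2}
FOC: (y - b) - 2a*x = 0 => x* = (y - b)/(2a)
x* = (2.9313 + 4)/(2*8) = 0.4332
f*(2.9313) = (y-b)^2/(4a) = (2.9313 + 4)^2/(4*8)
= 48.0429/32 = 1.5013


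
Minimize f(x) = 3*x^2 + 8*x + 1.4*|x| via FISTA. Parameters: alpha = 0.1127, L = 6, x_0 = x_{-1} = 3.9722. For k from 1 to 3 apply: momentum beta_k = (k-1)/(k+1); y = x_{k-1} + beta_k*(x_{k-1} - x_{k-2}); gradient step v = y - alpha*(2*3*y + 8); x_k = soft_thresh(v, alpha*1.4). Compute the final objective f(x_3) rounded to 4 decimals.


FISTA on f(x) = 3*x^2 + 8*x + 1.4*|x|
L = 6, alpha = 0.1127
Iteration 1: beta = 0.0, y = 3.9722 + 0.0*(3.9722 - 3.9722) = 3.9722
  grad(y) = 31.8332, v = y - alpha*grad = 0.3846
  prox(v) = soft_thresh(0.3846, 0.1578) = 0.2268
Iteration 2: beta = 0.3333, y = 0.2268 + 0.3333*(0.2268 - 3.9722) = -1.0216
  grad(y) = 1.8701, v = y - alpha*grad = -1.2324
  prox(v) = soft_thresh(-1.2324, 0.1578) = -1.0746
Iteration 3: beta = 0.5, y = -1.0746 + 0.5*(-1.0746 - 0.2268) = -1.7254
  grad(y) = -2.3521, v = y - alpha*grad = -1.4603
  prox(v) = soft_thresh(-1.4603, 0.1578) = -1.3025
f(x_3) = 3*(-1.3025)^2 + 8*(-1.3025) + 1.4*|-1.3025| = -3.507


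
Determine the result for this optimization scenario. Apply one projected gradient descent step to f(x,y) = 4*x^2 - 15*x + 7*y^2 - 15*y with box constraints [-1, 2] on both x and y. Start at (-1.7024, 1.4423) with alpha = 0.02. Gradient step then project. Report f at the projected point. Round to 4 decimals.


Step 1: Compute gradient at (-1.7024, 1.4423).
grad_x = 2*4*-1.7024 - 15 = -28.6192
grad_y = 2*7*1.4423 - 15 = 5.1922
Step 2: Gradient step.
x_raw = -1.7024 - 0.02*-28.6192 = -1.13
y_raw = 1.4423 - 0.02*5.1922 = 1.3385
Step 3: Project onto [-1, 2].
x_proj = clip(-1.13) = -1.0
y_proj = clip(1.3385) = 1.3385
Step 4: Evaluate f.
f(-1.0, 1.3385) = 11.4634


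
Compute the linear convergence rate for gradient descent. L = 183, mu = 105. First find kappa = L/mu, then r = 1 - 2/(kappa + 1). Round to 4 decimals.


Step 1: Compute the condition number.
kappa = L/mu = 183/105 = 1.7429
Step 2: Compute the convergence rate.
r = 1 - 2/(kappa + 1) = 1 - 2*mu/(L + mu) = (L - mu)/(L + mu) = 78/288 = 0.2708


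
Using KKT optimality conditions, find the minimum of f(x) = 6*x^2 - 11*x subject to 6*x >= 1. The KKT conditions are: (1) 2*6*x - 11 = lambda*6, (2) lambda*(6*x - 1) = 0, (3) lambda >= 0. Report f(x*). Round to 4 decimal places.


Step 1: Try lambda = 0 (constraint inactive).
Stationarity: 2*6*x - 11 = 0
x* = 11/(2*6) = 11/12 = 0.9167 (rounded; the exact value 11/12 is used below)
Check constraint: 6*0.9167 = 5.5002 >= 1 -- satisfied.
Step 2: Compute optimal value.
f(x*) = 6*(11/12)^2 - 11*(11/12) = -5.0417


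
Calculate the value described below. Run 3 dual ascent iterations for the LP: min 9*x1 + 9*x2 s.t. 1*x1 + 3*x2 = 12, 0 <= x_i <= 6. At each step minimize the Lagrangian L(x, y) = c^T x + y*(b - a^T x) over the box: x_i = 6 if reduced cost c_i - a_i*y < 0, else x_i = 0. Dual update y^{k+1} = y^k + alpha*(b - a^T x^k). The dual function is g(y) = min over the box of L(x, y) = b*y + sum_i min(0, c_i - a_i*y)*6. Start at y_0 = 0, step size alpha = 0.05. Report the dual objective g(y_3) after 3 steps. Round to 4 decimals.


Dual ascent for LP: min 9*x1 + 9*x2, 1*x1 + 3*x2 = 12, 0 <= x_i <= 6
Step 1: y^k = 0.0, reduced costs: (9.0, 9.0)
  x^k = (0.0, 0.0), subgradient = b - a^T x = 12.0
  y^{k+1} = 0.0 + 0.05*12.0 = 0.6
Step 2: y^k = 0.6, reduced costs: (8.4, 7.2)
  x^k = (0.0, 0.0), subgradient = b - a^T x = 12.0
  y^{k+1} = 0.6 + 0.05*12.0 = 1.2
Step 3: y^k = 1.2, reduced costs: (7.8, 5.4)
  x^k = (0.0, 0.0), subgradient = b - a^T x = 12.0
  y^{k+1} = 1.2 + 0.05*12.0 = 1.8
Dual objective at y_3 = 1.8: reduced costs (7.2, 3.6), box minimizer x = (0.0, 0.0)
g(y_3) = b*y + (c1 - a1*y)*x1 + (c2 - a2*y)*x2 = 12*1.8 + 7.2*0.0 + 3.6*0.0 = 21.6 + 0.0 + 0.0 = 21.6


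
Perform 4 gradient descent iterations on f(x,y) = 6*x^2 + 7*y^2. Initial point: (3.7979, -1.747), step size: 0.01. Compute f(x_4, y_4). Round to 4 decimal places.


Gradient descent on f(x,y) = 6*x^2 + 7*y^2.
Starting point: (3.7979, -1.747), alpha = 0.01
Step 1: grad_x = 2*6*3.7979 = 45.5748, grad_y = 2*7*-1.747 = -24.458
  x_1 = 3.7979 - 0.01*45.5748 = 3.3422
  y_1 = -1.747 - 0.01*-24.458 = -1.5024
Step 2: grad_x = 2*6*3.3422 = 40.1058, grad_y = 2*7*-1.5024 = -21.0339
  x_2 = 3.3422 - 0.01*40.1058 = 2.9411
  y_2 = -1.5024 - 0.01*-21.0339 = -1.2921
Step 3: grad_x = 2*6*2.9411 = 35.2931, grad_y = 2*7*-1.2921 = -18.0891
  x_3 = 2.9411 - 0.01*35.2931 = 2.5882
  y_3 = -1.2921 - 0.01*-18.0891 = -1.1112
Step 4: grad_x = 2*6*2.5882 = 31.058, grad_y = 2*7*-1.1112 = -15.5567
  x_4 = 2.5882 - 0.01*31.058 = 2.2776
  y_4 = -1.1112 - 0.01*-15.5567 = -0.9556
f(2.2776, -0.9556) = 6*2.2776^2 + 7*(-0.9556)^2 = 37.5168


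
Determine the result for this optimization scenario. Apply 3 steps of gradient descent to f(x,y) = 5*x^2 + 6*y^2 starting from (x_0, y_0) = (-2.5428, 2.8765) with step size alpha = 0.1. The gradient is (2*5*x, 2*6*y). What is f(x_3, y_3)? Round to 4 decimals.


Gradient descent on f(x,y) = 5*x^2 + 6*y^2.
Starting point: (-2.5428, 2.8765), alpha = 0.1
Step 1: grad_x = 2*5*-2.5428 = -25.428, grad_y = 2*6*2.8765 = 34.518
  x_1 = -2.5428 - 0.1*-25.428 = 0.0
  y_1 = 2.8765 - 0.1*34.518 = -0.5753
Step 2: grad_x = 2*5*0.0 = 0.0, grad_y = 2*6*-0.5753 = -6.9036
  x_2 = 0.0 - 0.1*0.0 = 0.0
  y_2 = -0.5753 - 0.1*-6.9036 = 0.1151
Step 3: grad_x = 2*5*0.0 = 0.0, grad_y = 2*6*0.1151 = 1.3807
  x_3 = 0.0 - 0.1*0.0 = 0.0
  y_3 = 0.1151 - 0.1*1.3807 = -0.023
f(0.0, -0.023) = 5*0.0^2 + 6*(-0.023)^2 = 0.0032


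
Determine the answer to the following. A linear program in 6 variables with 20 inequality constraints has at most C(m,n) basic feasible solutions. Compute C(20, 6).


Each vertex corresponds to some choice of n active constraints out of m, so the number of vertices is at most C(m, n) = m! / (n!(m-n)!).
m = 20, n = 6
Numerator: 20 * 19 * 18 * 17 * 16 * 15
Denominator: 6! = 720
C(20, 6) = 38760


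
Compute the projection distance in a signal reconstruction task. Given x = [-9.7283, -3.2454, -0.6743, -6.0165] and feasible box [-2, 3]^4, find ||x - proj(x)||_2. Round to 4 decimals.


Project each component onto [-2, 3].
clip(-9.7283) = -2.0, clip(-3.2454) = -2.0, clip(-0.6743) = -0.6743, clip(-6.0165) = -2.0
Projection = [-2.0, -2.0, -0.6743, -2.0]
Squared diffs: [59.7266, 1.551, 0.0, 16.1323]
Distance = sqrt(77.4099) = 8.7983


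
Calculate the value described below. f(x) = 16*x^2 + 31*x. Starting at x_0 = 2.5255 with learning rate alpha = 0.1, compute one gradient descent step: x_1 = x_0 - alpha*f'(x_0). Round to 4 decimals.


We compute the gradient at x_0 and apply the update.
f'(x) = 32*x + 31
f'(2.5255) = 32*2.5255 + 31 = 111.816
x_1 = 2.5255 - 0.1*111.816 = -8.6561


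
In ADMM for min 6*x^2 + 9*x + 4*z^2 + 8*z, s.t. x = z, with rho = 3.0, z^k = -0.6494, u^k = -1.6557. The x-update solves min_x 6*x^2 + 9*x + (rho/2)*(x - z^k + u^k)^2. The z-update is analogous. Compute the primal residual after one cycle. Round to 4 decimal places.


ADMM iteration with rho = 3.0, z^k = -0.6494, u^k = -1.6557
Step 1: x-update.
Minimize 6*x^2 + 9*x + (3.0/2)*(x + 0.6494 - 1.6557)^2
FOC: (2*6 + 3.0)*x = -9 + 3.0*(-0.6494 + 1.6557)
x^{k+1} = -0.3987
Step 2: z-update.
Minimize 4*z^2 + 8*z + (3.0/2)*(-0.3987 - z - 1.6557)^2
FOC: (2*4 + 3.0)*z = -8 + 3.0*(-0.3987 - 1.6557)
z^{k+1} = -1.2876
Step 3: u-update.
u^{k+1} = -1.6557 - 0.3987 + 1.2876 = -0.7669
Step 4: Primal residual = |-0.3987 + 1.2876| = 0.8888


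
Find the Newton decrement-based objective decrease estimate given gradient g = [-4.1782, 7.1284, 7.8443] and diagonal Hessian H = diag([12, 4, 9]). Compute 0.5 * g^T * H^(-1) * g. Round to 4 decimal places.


Step 1: H is diagonal, so H^(-1) * g = [-0.3482, 1.7821, 0.8716].
Step 2: g^T H^(-1) g = sum_i g_i^2 / H_ii
  = (-4.1782)^2/12 + (7.1284)^2/4 + (7.8443)^2/9
  = 1.4548 + 12.7035 + 6.837 = 20.9953
Step 3: Objective decrease = 0.5 * g^T H^(-1) g = 10.4977


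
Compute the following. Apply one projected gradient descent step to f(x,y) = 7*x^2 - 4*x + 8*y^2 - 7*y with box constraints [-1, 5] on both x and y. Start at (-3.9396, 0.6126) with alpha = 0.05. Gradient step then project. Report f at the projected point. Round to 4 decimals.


Step 1: Compute gradient at (-3.9396, 0.6126).
grad_x = 2*7*-3.9396 - 4 = -59.1544
grad_y = 2*8*0.6126 - 7 = 2.8016
Step 2: Gradient step.
x_raw = -3.9396 - 0.05*-59.1544 = -0.9819
y_raw = 0.6126 - 0.05*2.8016 = 0.4725
Step 3: Project onto [-1, 5].
x_proj = clip(-0.9819) = -0.9819
y_proj = clip(0.4725) = 0.4725
Step 4: Evaluate f.
f(-0.9819, 0.4725) = 9.1547


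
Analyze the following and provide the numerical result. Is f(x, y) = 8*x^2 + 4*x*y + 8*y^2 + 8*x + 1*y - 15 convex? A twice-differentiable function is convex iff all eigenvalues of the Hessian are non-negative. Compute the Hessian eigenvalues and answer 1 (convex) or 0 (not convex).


The Hessian of f(x,y) = 8*x^2 + 4*x*y + 8*y^2 + 8*x + 1*y - 15 is:
H = [[16, 4], [4, 16]]
Trace = 16 + 16 = 32
Determinant = 16*16 - (4)^2 = 240
Discriminant = (32)^2 - 4*240 = 64.0
Eigenvalues: lambda_1 = 12.0, lambda_2 = 20.0
The function is convex.

1


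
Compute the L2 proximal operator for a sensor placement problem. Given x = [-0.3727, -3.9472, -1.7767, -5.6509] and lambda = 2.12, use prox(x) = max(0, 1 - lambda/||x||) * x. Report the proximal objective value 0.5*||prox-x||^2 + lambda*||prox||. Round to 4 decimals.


Step 1: Compute ||x||.
||x|| = 7.128
Step 2: Compute scaling factor.
scale = max(0, 1 - 2.12/7.128) = 0.7026
Step 3: prox(x) = [-0.2619, -2.7732, -1.2483, -3.9702]
||prox(x)|| = 5.008
Step 4: Proximal objective.
0.5*||prox-x||^2 = 2.2472
lambda*||prox|| = 10.617
Total = 12.8642


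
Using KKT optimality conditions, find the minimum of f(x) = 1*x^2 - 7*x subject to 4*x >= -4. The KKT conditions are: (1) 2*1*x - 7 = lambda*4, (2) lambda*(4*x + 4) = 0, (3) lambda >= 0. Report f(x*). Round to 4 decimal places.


Step 1: Try lambda = 0 (constraint inactive).
Stationarity: 2*1*x - 7 = 0
x* = 7/(2*1) = 3.5
Check constraint: 4*3.5 = 14.0 >= -4 -- satisfied.
Step 2: Compute optimal value.
f(x*) = 1*3.5^2 - 7*3.5 = -12.25


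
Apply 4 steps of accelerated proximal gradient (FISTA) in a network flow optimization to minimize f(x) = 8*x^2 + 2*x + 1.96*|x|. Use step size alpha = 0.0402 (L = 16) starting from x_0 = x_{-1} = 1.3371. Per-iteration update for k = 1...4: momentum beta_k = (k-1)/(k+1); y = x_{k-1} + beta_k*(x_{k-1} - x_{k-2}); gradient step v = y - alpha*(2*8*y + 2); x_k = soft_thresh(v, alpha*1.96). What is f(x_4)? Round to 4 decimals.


FISTA on f(x) = 8*x^2 + 2*x + 1.96*|x|
L = 16, alpha = 0.0402
Iteration 1: beta = 0.0, y = 1.3371 + 0.0*(1.3371 - 1.3371) = 1.3371
  grad(y) = 23.3936, v = y - alpha*grad = 0.3967
  prox(v) = soft_thresh(0.3967, 0.0788) = 0.3179
Iteration 2: beta = 0.3333, y = 0.3179 + 0.3333*(0.3179 - 1.3371) = -0.0219
  grad(y) = 1.6504, v = y - alpha*grad = -0.0882
  prox(v) = soft_thresh(-0.0882, 0.0788) = -0.0094
Iteration 3: beta = 0.5, y = -0.0094 + 0.5*(-0.0094 - 0.3179) = -0.1731
  grad(y) = -0.7688, v = y - alpha*grad = -0.1421
  prox(v) = soft_thresh(-0.1421, 0.0788) = -0.0634
Iteration 4: beta = 0.6, y = -0.0634 + 0.6*(-0.0634 + 0.0094) = -0.0957
  grad(y) = 0.4685, v = y - alpha*grad = -0.1146
  prox(v) = soft_thresh(-0.1146, 0.0788) = -0.0358
f(x_4) = 8*(-0.0358)^2 + 2*(-0.0358) + 1.96*|-0.0358| = 0.0088


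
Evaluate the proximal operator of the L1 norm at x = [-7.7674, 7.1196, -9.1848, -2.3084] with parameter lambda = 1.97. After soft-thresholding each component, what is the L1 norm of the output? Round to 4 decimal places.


Soft-thresholding with lambda = 1.97:
prox(-7.7674) = sign(-7.7674)*max(|-7.7674| - 1.97, 0) = -5.7974
prox(7.1196) = sign(7.1196)*max(|7.1196| - 1.97, 0) = 5.1496
prox(-9.1848) = sign(-9.1848)*max(|-9.1848| - 1.97, 0) = -7.2148
prox(-2.3084) = sign(-2.3084)*max(|-2.3084| - 1.97, 0) = -0.3384
prox(x) = [-5.7974, 5.1496, -7.2148, -0.3384]
||prox(x)||_1 = 5.7974 + 5.1496 + 7.2148 + 0.3384 = 18.5002


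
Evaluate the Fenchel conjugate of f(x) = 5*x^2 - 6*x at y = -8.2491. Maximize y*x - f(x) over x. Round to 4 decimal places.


f*(y) = sup_x {y*x - a*x^2 - b*x} = sup_x {(y-b)*x - a*x^2}
FOC: (y - b) - 2a*x = 0 => x* = (y - b)/(2a)
x* = (-8.2491 + 6)/(2*5) = -0.2249
f*(-8.2491) = (y-b)^2/(4a) = (-8.2491 + 6)^2/(4*5)
= 5.0585/20 = 0.2529


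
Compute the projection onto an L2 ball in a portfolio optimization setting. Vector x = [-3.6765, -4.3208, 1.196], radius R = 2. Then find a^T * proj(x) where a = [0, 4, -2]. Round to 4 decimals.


Step 1: Compute ||x|| (intermediates to 6 decimals).
||x|| = sqrt((-3.6765)^2 + (-4.3208)^2 + 1.196^2) = 5.797964
Step 2: Project.
Since ||x|| > R, scale = R/||x|| = 2/5.797964 = 0.344949, proj(x) = scale * x
proj(x) = [-1.268205, -1.490456, 0.412559]
Step 3: Dot product.
a^T * proj(x) = 0*(-1.268205) + 4*(-1.490456) - 2*0.412559 = -6.7869


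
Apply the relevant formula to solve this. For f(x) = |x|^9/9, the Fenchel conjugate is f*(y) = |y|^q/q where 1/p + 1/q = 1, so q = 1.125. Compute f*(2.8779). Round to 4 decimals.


The conjugate exponent q satisfies 1/p + 1/q = 1.
p = 9, so q = 9/(9 - 1) = 1.125
|y|^q = 2.8779^1.125 = 3.2844
f*(2.8779) = 3.2844 / 1.125 = 2.9195


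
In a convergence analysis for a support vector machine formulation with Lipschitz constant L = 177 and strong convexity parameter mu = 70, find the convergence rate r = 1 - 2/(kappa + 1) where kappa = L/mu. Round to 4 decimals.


Step 1: Compute the condition number.
kappa = L/mu = 177/70 = 2.5286
Step 2: Compute the convergence rate.
r = 1 - 2/(kappa + 1) = 1 - 2*mu/(L + mu) = (L - mu)/(L + mu) = 107/247 = 0.4332


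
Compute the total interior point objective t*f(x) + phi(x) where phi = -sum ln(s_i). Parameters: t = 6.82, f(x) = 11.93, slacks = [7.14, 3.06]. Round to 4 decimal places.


Step 1: Compute log-barrier.
ln values: [1.9657, 1.1184]
phi = -(1.9657 + 1.1184) = -3.0841
Step 2: Compute augmented objective.
t*f(x) = 6.82*11.93 = 81.3626
Total = 81.3626 - 3.0841 = 78.2785


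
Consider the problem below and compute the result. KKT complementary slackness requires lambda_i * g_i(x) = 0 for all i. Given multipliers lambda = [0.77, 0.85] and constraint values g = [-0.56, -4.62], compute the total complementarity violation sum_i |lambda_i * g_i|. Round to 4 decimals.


KKT complementary slackness check:
lambda_1 * g_1 = 0.77 * -0.56 = -0.4312
lambda_2 * g_2 = 0.85 * -4.62 = -3.927
Total violation = 0.4312 + 3.927 = 4.3582


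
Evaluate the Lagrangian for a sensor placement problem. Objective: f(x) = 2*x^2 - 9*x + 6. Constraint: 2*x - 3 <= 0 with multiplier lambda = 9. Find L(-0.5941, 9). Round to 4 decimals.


Step 1: Evaluate f(x).
f(-0.5941) = 2*(-0.5941)^2 - 9*(-0.5941) + 6 = 12.0528
Step 2: Evaluate g(x).
g(-0.5941) = 2*-0.5941 - 3 = -4.1882
Step 3: Compute Lagrangian.
L = 12.0528 + 9*-4.1882 = -25.641


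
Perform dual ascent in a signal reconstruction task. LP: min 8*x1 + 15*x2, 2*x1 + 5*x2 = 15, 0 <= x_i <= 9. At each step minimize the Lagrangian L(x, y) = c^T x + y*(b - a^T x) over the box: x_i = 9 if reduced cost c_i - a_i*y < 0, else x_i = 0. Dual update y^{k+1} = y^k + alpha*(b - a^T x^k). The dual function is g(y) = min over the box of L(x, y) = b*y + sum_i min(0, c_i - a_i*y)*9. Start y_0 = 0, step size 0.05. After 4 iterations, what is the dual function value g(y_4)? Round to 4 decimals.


Dual ascent for LP: min 8*x1 + 15*x2, 2*x1 + 5*x2 = 15, 0 <= x_i <= 9
Step 1: y^k = 0.0, reduced costs: (8.0, 15.0)
  x^k = (0.0, 0.0), subgradient = b - a^T x = 15.0
  y^{k+1} = 0.0 + 0.05*15.0 = 0.75
Step 2: y^k = 0.75, reduced costs: (6.5, 11.25)
  x^k = (0.0, 0.0), subgradient = b - a^T x = 15.0
  y^{k+1} = 0.75 + 0.05*15.0 = 1.5
Step 3: y^k = 1.5, reduced costs: (5.0, 7.5)
  x^k = (0.0, 0.0), subgradient = b - a^T x = 15.0
  y^{k+1} = 1.5 + 0.05*15.0 = 2.25
Step 4: y^k = 2.25, reduced costs: (3.5, 3.75)
  x^k = (0.0, 0.0), subgradient = b - a^T x = 15.0
  y^{k+1} = 2.25 + 0.05*15.0 = 3.0
Dual objective at y_4 = 3.0: reduced costs (2.0, 0.0), box minimizer x = (0.0, 0.0)
g(y_4) = b*y + (c1 - a1*y)*x1 + (c2 - a2*y)*x2 = 15*3.0 + 2.0*0.0 + 0.0*0.0 = 45.0 + 0.0 + 0.0 = 45.0


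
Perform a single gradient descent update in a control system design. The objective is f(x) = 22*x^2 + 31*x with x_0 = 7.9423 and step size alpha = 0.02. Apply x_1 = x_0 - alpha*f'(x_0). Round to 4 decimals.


We compute the gradient at x_0 and apply the update.
f'(x) = 44*x + 31
f'(7.9423) = 44*7.9423 + 31 = 380.4612
x_1 = 7.9423 - 0.02*380.4612 = 0.3331


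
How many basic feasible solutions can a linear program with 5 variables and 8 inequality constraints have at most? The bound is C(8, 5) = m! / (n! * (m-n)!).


Each vertex corresponds to some choice of n active constraints out of m, so the number of vertices is at most C(m, n) = m! / (n!(m-n)!).
m = 8, n = 5
Numerator: 8 * 7 * 6 * 5 * 4
Denominator: 5! = 120
C(8, 5) = 56


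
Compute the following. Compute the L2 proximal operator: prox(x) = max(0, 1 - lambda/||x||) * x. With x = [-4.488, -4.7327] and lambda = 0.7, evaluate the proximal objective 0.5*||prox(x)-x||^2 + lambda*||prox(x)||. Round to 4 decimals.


Step 1: Compute ||x||.
||x|| = 6.5223
Step 2: Compute scaling factor.
scale = max(0, 1 - 0.7/6.5223) = 0.8927
Step 3: prox(x) = [-4.0063, -4.2248]
||prox(x)|| = 5.8223
Step 4: Proximal objective.
0.5*||prox-x||^2 = 0.245
lambda*||prox|| = 4.0756
Total = 4.3206


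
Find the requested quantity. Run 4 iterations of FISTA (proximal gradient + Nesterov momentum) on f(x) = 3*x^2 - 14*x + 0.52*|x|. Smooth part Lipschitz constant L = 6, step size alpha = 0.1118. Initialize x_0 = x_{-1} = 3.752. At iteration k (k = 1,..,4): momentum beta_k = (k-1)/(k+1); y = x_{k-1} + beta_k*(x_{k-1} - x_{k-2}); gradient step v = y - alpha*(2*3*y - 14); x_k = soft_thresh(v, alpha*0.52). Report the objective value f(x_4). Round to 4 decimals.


FISTA on f(x) = 3*x^2 - 14*x + 0.52*|x|
L = 6, alpha = 0.1118
Iteration 1: beta = 0.0, y = 3.752 + 0.0*(3.752 - 3.752) = 3.752
  grad(y) = 8.512, v = y - alpha*grad = 2.8004
  prox(v) = soft_thresh(2.8004, 0.0581) = 2.7422
Iteration 2: beta = 0.3333, y = 2.7422 + 0.3333*(2.7422 - 3.752) = 2.4056
  grad(y) = 0.4338, v = y - alpha*grad = 2.3571
  prox(v) = soft_thresh(2.3571, 0.0581) = 2.299
Iteration 3: beta = 0.5, y = 2.299 + 0.5*(2.299 - 2.7422) = 2.0774
  grad(y) = -1.5357, v = y - alpha*grad = 2.2491
  prox(v) = soft_thresh(2.2491, 0.0581) = 2.1909
Iteration 4: beta = 0.6, y = 2.1909 + 0.6*(2.1909 - 2.299) = 2.1261
  grad(y) = -1.2434, v = y - alpha*grad = 2.2651
  prox(v) = soft_thresh(2.2651, 0.0581) = 2.207
f(x_4) = 3*2.207^2 - 14*2.207 + 0.52*|2.207| = -15.1378


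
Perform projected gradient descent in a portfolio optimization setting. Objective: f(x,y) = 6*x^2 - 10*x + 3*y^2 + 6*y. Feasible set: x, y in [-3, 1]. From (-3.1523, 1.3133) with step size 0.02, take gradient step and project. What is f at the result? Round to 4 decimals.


Step 1: Compute gradient at (-3.1523, 1.3133).
grad_x = 2*6*-3.1523 - 10 = -47.8276
grad_y = 2*3*1.3133 + 6 = 13.8798
Step 2: Gradient step.
x_raw = -3.1523 - 0.02*-47.8276 = -2.1957
y_raw = 1.3133 - 0.02*13.8798 = 1.0357
Step 3: Project onto [-3, 1].
x_proj = clip(-2.1957) = -2.1957
y_proj = clip(1.0357) = 1.0
Step 4: Evaluate f.
f(-2.1957, 1.0) = 59.8853


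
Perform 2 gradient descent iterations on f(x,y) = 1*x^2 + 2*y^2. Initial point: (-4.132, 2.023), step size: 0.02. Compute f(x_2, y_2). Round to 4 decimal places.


Gradient descent on f(x,y) = 1*x^2 + 2*y^2.
Starting point: (-4.132, 2.023), alpha = 0.02
Step 1: grad_x = 2*1*-4.132 = -8.264, grad_y = 2*2*2.023 = 8.092
  x_1 = -4.132 - 0.02*-8.264 = -3.9667
  y_1 = 2.023 - 0.02*8.092 = 1.8612
Step 2: grad_x = 2*1*-3.9667 = -7.9334, grad_y = 2*2*1.8612 = 7.4446
  x_2 = -3.9667 - 0.02*-7.9334 = -3.8081
  y_2 = 1.8612 - 0.02*7.4446 = 1.7123
f(-3.8081, 1.7123) = 1*(-3.8081)^2 + 2*1.7123^2 = 20.365


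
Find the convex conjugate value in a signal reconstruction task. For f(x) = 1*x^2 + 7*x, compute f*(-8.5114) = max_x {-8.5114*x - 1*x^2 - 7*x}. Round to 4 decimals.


f*(y) = sup_x {y*x - a*x^2 - b*x} = sup_x {(y-b)*x - a*x^2}
FOC: (y - b) - 2a*x = 0 => x* = (y - b)/(2a)
x* = (-8.5114 - 7)/(2*1) = -7.7557
f*(-8.5114) = (y-b)^2/(4a) = (-8.5114 - 7)^2/(4*1)
= 240.6035/4 = 60.1509


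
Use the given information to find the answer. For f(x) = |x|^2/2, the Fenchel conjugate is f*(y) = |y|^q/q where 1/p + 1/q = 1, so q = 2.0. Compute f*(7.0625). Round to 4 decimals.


The conjugate exponent q satisfies 1/p + 1/q = 1.
p = 2, so q = 2/(2 - 1) = 2.0
|y|^q = 7.0625^2.0 = 49.8789
f*(7.0625) = 49.8789 / 2.0 = 24.9395


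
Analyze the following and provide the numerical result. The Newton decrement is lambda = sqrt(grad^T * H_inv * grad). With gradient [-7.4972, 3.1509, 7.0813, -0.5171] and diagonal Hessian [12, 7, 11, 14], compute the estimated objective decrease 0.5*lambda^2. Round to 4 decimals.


Step 1: H is diagonal, so H^(-1) * g = [-0.6248, 0.4501, 0.6438, -0.0369].
Step 2: g^T H^(-1) g = sum_i g_i^2 / H_ii
  = (-7.4972)^2/12 + (3.1509)^2/7 + (7.0813)^2/11 + (-0.5171)^2/14
  = 4.684 + 1.4183 + 4.5586 + 0.0191 = 10.68
Step 3: Objective decrease = 0.5 * g^T H^(-1) g = 5.34


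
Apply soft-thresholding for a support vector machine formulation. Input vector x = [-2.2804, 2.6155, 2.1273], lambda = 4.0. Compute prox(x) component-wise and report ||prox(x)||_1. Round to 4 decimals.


Soft-thresholding with lambda = 4.0:
prox(-2.2804) = sign(-2.2804)*max(|-2.2804| - 4.0, 0) = 0.0
prox(2.6155) = sign(2.6155)*max(|2.6155| - 4.0, 0) = 0.0
prox(2.1273) = sign(2.1273)*max(|2.1273| - 4.0, 0) = 0.0
prox(x) = [0.0, 0.0, 0.0]
||prox(x)||_1 = 0.0 + 0.0 + 0.0 = 0.0


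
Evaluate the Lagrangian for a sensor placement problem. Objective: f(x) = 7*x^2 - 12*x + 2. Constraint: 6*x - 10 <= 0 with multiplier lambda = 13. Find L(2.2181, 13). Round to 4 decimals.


Step 1: Evaluate f(x).
f(2.2181) = 7*2.2181^2 - 12*2.2181 + 2 = 9.8226
Step 2: Evaluate g(x).
g(2.2181) = 6*2.2181 - 10 = 3.3086
Step 3: Compute Lagrangian.
L = 9.8226 + 13*3.3086 = 52.8344


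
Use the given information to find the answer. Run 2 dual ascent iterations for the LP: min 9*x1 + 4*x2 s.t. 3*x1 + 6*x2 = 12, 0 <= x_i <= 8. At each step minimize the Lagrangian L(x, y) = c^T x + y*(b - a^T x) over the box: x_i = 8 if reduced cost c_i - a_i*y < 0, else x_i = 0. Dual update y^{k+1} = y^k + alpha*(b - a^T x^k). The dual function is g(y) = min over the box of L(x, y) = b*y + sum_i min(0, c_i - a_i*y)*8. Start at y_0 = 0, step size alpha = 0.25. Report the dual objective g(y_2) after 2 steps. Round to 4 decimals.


Dual ascent for LP: min 9*x1 + 4*x2, 3*x1 + 6*x2 = 12, 0 <= x_i <= 8
Step 1: y^k = 0.0, reduced costs: (9.0, 4.0)
  x^k = (0.0, 0.0), subgradient = b - a^T x = 12.0
  y^{k+1} = 0.0 + 0.25*12.0 = 3.0
Step 2: y^k = 3.0, reduced costs: (0.0, -14.0)
  x^k = (0.0, 8.0), subgradient = b - a^T x = -36.0
  y^{k+1} = 3.0 + 0.25*-36.0 = -6.0
Dual objective at y_2 = -6.0: reduced costs (27.0, 40.0), box minimizer x = (0.0, 0.0)
g(y_2) = b*y + (c1 - a1*y)*x1 + (c2 - a2*y)*x2 = 12*(-6.0) + 27.0*0.0 + 40.0*0.0 = -72.0 + 0.0 + 0.0 = -72.0


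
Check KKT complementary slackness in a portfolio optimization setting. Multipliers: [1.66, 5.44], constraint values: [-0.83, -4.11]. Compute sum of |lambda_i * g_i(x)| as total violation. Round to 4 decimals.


KKT complementary slackness check:
lambda_1 * g_1 = 1.66 * -0.83 = -1.3778
lambda_2 * g_2 = 5.44 * -4.11 = -22.3584
Total violation = 1.3778 + 22.3584 = 23.7362


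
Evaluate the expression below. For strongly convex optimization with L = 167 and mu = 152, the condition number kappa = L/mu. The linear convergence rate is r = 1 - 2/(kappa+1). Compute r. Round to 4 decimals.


Step 1: Compute the condition number.
kappa = L/mu = 167/152 = 1.0987
Step 2: Compute the convergence rate.
r = 1 - 2/(kappa + 1) = 1 - 2*mu/(L + mu) = (L - mu)/(L + mu) = 15/319 = 0.047


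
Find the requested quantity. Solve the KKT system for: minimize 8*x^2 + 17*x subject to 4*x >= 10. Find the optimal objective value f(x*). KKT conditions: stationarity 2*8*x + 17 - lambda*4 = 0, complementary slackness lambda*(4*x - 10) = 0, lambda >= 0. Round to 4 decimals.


Step 1: Try lambda = 0 (constraint inactive).
x_unc = -17/(2*8) = -1.0625
Check: 4*-1.0625 = -4.25 < 10 -- violated!
Step 2: Constraint must be active: 4*x = 10
x* = 10/4 = 2.5
lambda = (2*8*2.5 + 17)/4 = 14.25
Step 3: Compute optimal value.
f(x*) = 8*2.5^2 + 17*2.5 = 92.5


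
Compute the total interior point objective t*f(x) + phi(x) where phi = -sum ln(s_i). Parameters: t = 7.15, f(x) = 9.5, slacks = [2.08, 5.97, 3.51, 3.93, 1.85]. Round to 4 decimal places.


Step 1: Compute log-barrier.
ln values: [0.7324, 1.7867, 1.2556, 1.3686, 0.6152]
phi = -(0.7324 + 1.7867 + 1.2556 + 1.3686 + 0.6152) = -5.7586
Step 2: Compute augmented objective.
t*f(x) = 7.15*9.5 = 67.925
Total = 67.925 - 5.7586 = 62.1664


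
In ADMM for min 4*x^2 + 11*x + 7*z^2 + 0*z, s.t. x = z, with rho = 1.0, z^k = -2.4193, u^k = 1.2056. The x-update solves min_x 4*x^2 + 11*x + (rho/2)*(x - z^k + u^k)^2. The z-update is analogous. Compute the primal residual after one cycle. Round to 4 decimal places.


ADMM iteration with rho = 1.0, z^k = -2.4193, u^k = 1.2056
Step 1: x-update.
Minimize 4*x^2 + 11*x + (1.0/2)*(x + 2.4193 + 1.2056)^2
FOC: (2*4 + 1.0)*x = -11 + 1.0*(-2.4193 - 1.2056)
x^{k+1} = -1.625
Step 2: z-update.
Minimize 7*z^2 + 0*z + (1.0/2)*(-1.625 - z + 1.2056)^2
FOC: (2*7 + 1.0)*z = 0 + 1.0*(-1.625 + 1.2056)
z^{k+1} = -0.028
Step 3: u-update.
u^{k+1} = 1.2056 - 1.625 + 0.028 = -0.3914
Step 4: Primal residual = |-1.625 + 0.028| = 1.597


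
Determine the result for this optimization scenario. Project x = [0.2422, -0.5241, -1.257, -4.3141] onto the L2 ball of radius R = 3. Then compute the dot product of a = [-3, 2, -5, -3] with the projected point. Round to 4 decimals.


Step 1: Compute ||x|| (intermediates to 6 decimals).
||x|| = sqrt(0.2422^2 + (-0.5241)^2 + (-1.257)^2 + (-4.3141)^2) = 4.530436
Step 2: Project.
Since ||x|| > R, scale = R/||x|| = 3/4.530436 = 0.662188, proj(x) = scale * x
proj(x) = [0.160382, -0.347053, -0.83237, -2.856745]
Step 3: Dot product.
a^T * proj(x) = -3*0.160382 + 2*(-0.347053) - 5*(-0.83237) - 3*(-2.856745) = 11.5568


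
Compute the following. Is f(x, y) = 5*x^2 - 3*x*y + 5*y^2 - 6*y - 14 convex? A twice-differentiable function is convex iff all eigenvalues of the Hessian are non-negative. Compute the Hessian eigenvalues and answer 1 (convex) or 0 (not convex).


The Hessian of f(x,y) = 5*x^2 - 3*x*y + 5*y^2 - 6*y - 14 is:
H = [[10, -3], [-3, 10]]
Trace = 10 + 10 = 20
Determinant = 10*10 - (-3)^2 = 91
Discriminant = (20)^2 - 4*91 = 36.0
Eigenvalues: lambda_1 = 7.0, lambda_2 = 13.0
The function is convex.

1


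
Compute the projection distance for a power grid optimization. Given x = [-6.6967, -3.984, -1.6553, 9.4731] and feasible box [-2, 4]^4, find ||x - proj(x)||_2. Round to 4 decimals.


Project each component onto [-2, 4].
clip(-6.6967) = -2.0, clip(-3.984) = -2.0, clip(-1.6553) = -1.6553, clip(9.4731) = 4.0
Projection = [-2.0, -2.0, -1.6553, 4.0]
Squared diffs: [22.059, 3.9363, 0.0, 29.9548]
Distance = sqrt(55.9501) = 7.48


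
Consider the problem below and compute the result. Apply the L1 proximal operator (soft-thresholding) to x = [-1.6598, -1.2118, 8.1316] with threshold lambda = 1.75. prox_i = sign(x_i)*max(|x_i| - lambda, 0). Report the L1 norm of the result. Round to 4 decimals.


Soft-thresholding with lambda = 1.75:
prox(-1.6598) = sign(-1.6598)*max(|-1.6598| - 1.75, 0) = 0.0
prox(-1.2118) = sign(-1.2118)*max(|-1.2118| - 1.75, 0) = 0.0
prox(8.1316) = sign(8.1316)*max(|8.1316| - 1.75, 0) = 6.3816
prox(x) = [0.0, 0.0, 6.3816]
||prox(x)||_1 = 0.0 + 0.0 + 6.3816 = 6.3816


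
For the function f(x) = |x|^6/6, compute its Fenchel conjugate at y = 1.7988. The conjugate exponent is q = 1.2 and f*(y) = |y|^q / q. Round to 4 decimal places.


The conjugate exponent q satisfies 1/p + 1/q = 1.
p = 6, so q = 6/(6 - 1) = 1.2
|y|^q = 1.7988^1.2 = 2.0229
f*(1.7988) = 2.0229 / 1.2 = 1.6858


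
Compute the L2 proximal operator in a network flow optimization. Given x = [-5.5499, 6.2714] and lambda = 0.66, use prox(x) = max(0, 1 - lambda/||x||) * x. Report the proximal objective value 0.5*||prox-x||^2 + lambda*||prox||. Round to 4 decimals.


Step 1: Compute ||x||.
||x|| = 8.3745
Step 2: Compute scaling factor.
scale = max(0, 1 - 0.66/8.3745) = 0.9212
Step 3: prox(x) = [-5.1125, 5.7771]
||prox(x)|| = 7.7145
Step 4: Proximal objective.
0.5*||prox-x||^2 = 0.2178
lambda*||prox|| = 5.0916
Total = 5.3094


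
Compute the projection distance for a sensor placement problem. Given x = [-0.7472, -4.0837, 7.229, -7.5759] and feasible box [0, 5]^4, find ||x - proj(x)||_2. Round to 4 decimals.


Project each component onto [0, 5].
clip(-0.7472) = 0.0, clip(-4.0837) = 0.0, clip(7.229) = 5.0, clip(-7.5759) = 0.0
Projection = [0.0, 0.0, 5.0, 0.0]
Squared diffs: [0.5583, 16.6766, 4.9684, 57.3943]
Distance = sqrt(79.5976) = 8.9217


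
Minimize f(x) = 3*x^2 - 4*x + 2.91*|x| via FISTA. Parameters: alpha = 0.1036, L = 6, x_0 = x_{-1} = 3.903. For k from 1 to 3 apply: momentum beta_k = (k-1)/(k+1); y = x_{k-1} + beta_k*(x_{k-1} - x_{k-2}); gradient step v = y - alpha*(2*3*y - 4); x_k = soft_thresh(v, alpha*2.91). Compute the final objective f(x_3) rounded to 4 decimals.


FISTA on f(x) = 3*x^2 - 4*x + 2.91*|x|
L = 6, alpha = 0.1036
Iteration 1: beta = 0.0, y = 3.903 + 0.0*(3.903 - 3.903) = 3.903
  grad(y) = 19.418, v = y - alpha*grad = 1.8913
  prox(v) = soft_thresh(1.8913, 0.3015) = 1.5898
Iteration 2: beta = 0.3333, y = 1.5898 + 0.3333*(1.5898 - 3.903) = 0.8188
  grad(y) = 0.9126, v = y - alpha*grad = 0.7242
  prox(v) = soft_thresh(0.7242, 0.3015) = 0.4227
Iteration 3: beta = 0.5, y = 0.4227 + 0.5*(0.4227 - 1.5898) = -0.1608
  grad(y) = -4.9648, v = y - alpha*grad = 0.3536
  prox(v) = soft_thresh(0.3536, 0.3015) = 0.0521
f(x_3) = 3*0.0521^2 - 4*0.0521 + 2.91*|0.0521| = -0.0486


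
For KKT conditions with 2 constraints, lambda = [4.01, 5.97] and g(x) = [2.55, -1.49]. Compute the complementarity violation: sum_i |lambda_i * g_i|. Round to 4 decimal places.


KKT complementary slackness check:
lambda_1 * g_1 = 4.01 * 2.55 = 10.2255
lambda_2 * g_2 = 5.97 * -1.49 = -8.8953
Total violation = 10.2255 + 8.8953 = 19.1208


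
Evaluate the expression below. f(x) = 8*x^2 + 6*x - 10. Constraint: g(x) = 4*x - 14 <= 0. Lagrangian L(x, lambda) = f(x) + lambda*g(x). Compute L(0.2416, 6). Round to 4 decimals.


Step 1: Evaluate f(x).
f(0.2416) = 8*0.2416^2 + 6*0.2416 - 10 = -8.0834
Step 2: Evaluate g(x).
g(0.2416) = 4*0.2416 - 14 = -13.0336
Step 3: Compute Lagrangian.
L = -8.0834 + 6*-13.0336 = -86.285


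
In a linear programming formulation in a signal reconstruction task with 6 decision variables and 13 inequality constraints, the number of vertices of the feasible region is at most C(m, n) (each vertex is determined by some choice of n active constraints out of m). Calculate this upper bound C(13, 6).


Each vertex corresponds to some choice of n active constraints out of m, so the number of vertices is at most C(m, n) = m! / (n!(m-n)!).
m = 13, n = 6
Numerator: 13 * 12 * 11 * 10 * 9 * 8
Denominator: 6! = 720
C(13, 6) = 1716


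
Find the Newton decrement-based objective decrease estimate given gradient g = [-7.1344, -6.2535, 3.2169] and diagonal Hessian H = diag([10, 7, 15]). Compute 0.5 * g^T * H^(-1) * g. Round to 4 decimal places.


Step 1: H is diagonal, so H^(-1) * g = [-0.7134, -0.8934, 0.2145].
Step 2: g^T H^(-1) g = sum_i g_i^2 / H_ii
  = (-7.1344)^2/10 + (-6.2535)^2/7 + (3.2169)^2/15
  = 5.09 + 5.5866 + 0.6899 = 11.3665
Step 3: Objective decrease = 0.5 * g^T H^(-1) g = 5.6832


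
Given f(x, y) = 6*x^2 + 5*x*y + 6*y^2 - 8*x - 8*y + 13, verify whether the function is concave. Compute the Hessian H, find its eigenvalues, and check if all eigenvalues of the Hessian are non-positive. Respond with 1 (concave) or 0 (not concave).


The Hessian of f(x,y) = 6*x^2 + 5*x*y + 6*y^2 - 8*x - 8*y + 13 is:
H = [[12, 5], [5, 12]]
Trace = 12 + 12 = 24
Determinant = 12*12 - (5)^2 = 119
Discriminant = (24)^2 - 4*119 = 100.0
Eigenvalues: lambda_1 = 7.0, lambda_2 = 17.0
The function is not concave.

0


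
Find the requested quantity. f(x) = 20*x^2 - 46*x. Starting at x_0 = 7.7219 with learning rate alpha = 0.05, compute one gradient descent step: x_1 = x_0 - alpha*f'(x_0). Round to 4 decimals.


We compute the gradient at x_0 and apply the update.
f'(x) = 40*x - 46
f'(7.7219) = 40*7.7219 - 46 = 262.876
x_1 = 7.7219 - 0.05*262.876 = -5.4219
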